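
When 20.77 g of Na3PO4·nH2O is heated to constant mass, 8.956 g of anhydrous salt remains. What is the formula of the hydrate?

Na3PO4·12H2O

Mass of water lost = 20.77 − 8.956 = 11.81 g → 11.81 / 18.02 = 0.6556 mol H2O
Molar mass of Na3PO4 = 163.94 g/mol → mol Na3PO4 = 8.956 / 163.94 = 0.05463
n = 0.6556 / 0.05463 = 12.00 ≈ 12 → Na3PO4·12H2O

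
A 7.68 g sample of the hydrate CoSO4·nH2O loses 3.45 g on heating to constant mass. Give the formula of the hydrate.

CoSO4·7H2O

Mass of anhydrous CoSO4 = 7.68 − 3.45 = 4.23 g
mol H2O = 3.45 / 18.02 = 0.1915
Molar mass of CoSO4 = 155.00 g/mol → mol CoSO4 = 4.23 / 155.00 = 0.02729
n = 0.1915 / 0.02729 = 7.02 ≈ 7 → CoSO4·7H2O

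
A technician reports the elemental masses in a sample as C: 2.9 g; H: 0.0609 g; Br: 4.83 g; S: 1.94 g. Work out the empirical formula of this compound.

C4HBrS

C: 2.9 g ÷ 12.01 g/mol = 0.2415 mol
H: 0.0609 g ÷ 1.008 g/mol = 0.06042 mol
Br: 4.83 g ÷ 79.90 g/mol = 0.06045 mol
S: 1.94 g ÷ 32.07 g/mol = 0.06049 mol
Ratios (÷ 0.06042): C 3.997, H 1.000, Br 1.001, S 1.001
Ratio ≈ 4:1:1:1, so the empirical formula is C4HBrS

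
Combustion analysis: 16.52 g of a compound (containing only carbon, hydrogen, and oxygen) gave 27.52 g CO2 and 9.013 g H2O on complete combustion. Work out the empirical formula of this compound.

C5H8O4

mol C = 27.52 / 44.01 = 0.6253; mass C = 0.6253 × 12.01 = 7.510 g
mol H = 2 × (9.013 / 18.02) = 1.000; mass H = 1.000 × 1.008 = 1.008 g
mass O = 16.52 − (8.518) = 8.002 g → mol O = 0.5001
Smallest is O at 0.5001 mol; normalising gives C 1.250, H 2.000, O 1.000
Scaling by 4: C 5.00, H 8.00, O 4.00 → C5H8O4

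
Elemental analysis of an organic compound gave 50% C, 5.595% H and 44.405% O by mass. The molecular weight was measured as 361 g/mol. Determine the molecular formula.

C15H20O10

Assume 100 g: 50 g C, 5.595 g H, 44.405 g O.
n(C) = 50/12.01 = 4.163, n(H) = 5.595/1.008 = 5.551, n(O) = 44.405/16.00 = 2.775
Ratios (÷ 2.775): C 1.500, H 2.000, O 1.000
×2: C 3.00, H 4.00, O 2.00 → C3H4O2
Empirical-formula mass = 72.06 g/mol
n = 361 / 72.06 = 5.01 ≈ 5
Molecular formula = (C3H4O2)×5 = C15H20O10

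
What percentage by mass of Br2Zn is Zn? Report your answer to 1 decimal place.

Molar mass = 2(79.90) + 1(65.38) = 225.180 g/mol
Mass of Zn per mole = 1 × 65.38 = 65.380 g
% Zn = 65.380 / 225.180 × 100 = 29.0%

29.0%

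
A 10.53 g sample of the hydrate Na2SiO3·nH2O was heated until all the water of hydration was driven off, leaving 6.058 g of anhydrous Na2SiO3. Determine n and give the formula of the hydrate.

Mass of water lost = 10.53 − 6.058 = 4.472 g → 4.472 / 18.02 = 0.2482 mol H2O
Molar mass of Na2SiO3 = 122.07 g/mol → mol Na2SiO3 = 6.058 / 122.07 = 0.04963
n = 0.2482 / 0.04963 = 5.00 ≈ 5 → Na2SiO3·5H2O

Na2SiO3·5H2O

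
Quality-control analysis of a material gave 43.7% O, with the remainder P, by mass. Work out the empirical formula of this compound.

O3P2

Assume 100 g: 43.7 g O, 56.3 g P.
n(O) = 43.7/16.00 = 2.731, n(P) = 56.3/30.97 = 1.818
Divide by the smallest (1.818 mol P): O 1.502, P 1.000
Scaling by 2: O 3.00, P 2.00 → O3P2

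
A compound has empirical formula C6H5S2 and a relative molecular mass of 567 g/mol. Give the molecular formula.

C24H20S8

Empirical-formula mass = 141.24 g/mol
n = 567 / 141.24 = 4.01 ≈ 4
Molecular formula = (C6H5S2)4 = C24H20S8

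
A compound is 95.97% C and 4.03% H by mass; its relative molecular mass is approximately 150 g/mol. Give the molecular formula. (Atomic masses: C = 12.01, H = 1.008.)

C12H6

Assume 100 g: 95.97 g C, 4.03 g H.
Moles — C: 95.97 / 12.01 = 7.991 mol; H: 4.03 / 1.008 = 3.998 mol
Divide by the smallest (3.998 mol H): C 1.999, H 1.000
≈ 2:1 → C2H
Empirical-formula mass = 25.03 g/mol
n = 150 / 25.03 = 5.99 ≈ 6
Molecular formula = (C2H)×6 = C12H6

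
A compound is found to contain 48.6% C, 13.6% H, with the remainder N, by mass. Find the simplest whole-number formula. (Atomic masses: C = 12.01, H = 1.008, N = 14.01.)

C3H10N2

Assume 100 g: 48.6 g C, 13.6 g H, 37.8 g N.
Moles — C: 48.6 / 12.01 = 4.047 mol; H: 13.6 / 1.008 = 13.49 mol; N: 37.8 / 14.01 = 2.698 mol
Divide by the smallest (2.698 mol N): C 1.500, H 5.001, N 1.000
Scaling by 2: C 3.00, H 10.00, N 2.00 → C3H10N2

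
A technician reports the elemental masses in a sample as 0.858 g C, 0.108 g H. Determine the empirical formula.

C: 0.858 g ÷ 12.01 g/mol = 0.07144 mol
H: 0.108 g ÷ 1.008 g/mol = 0.1071 mol
Ratios (÷ 0.07144): C 1.000, H 1.500
Scaling by 2: C 2.00, H 3.00 → C2H3

C2H3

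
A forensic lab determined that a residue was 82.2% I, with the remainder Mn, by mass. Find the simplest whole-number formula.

I2Mn

Assume 100 g: 82.2 g I, 17.8 g Mn.
Moles — I: 82.2 / 126.90 = 0.6478 mol; Mn: 17.8 / 54.94 = 0.324 mol
Smallest is Mn at 0.324 mol; normalising gives I 1.999, Mn 1.000
≈ 2:1 → I2Mn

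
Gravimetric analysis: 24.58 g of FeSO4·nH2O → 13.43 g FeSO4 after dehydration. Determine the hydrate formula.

FeSO4·7H2O

Mass of water lost = 24.58 − 13.43 = 11.15 g → 11.15 / 18.02 = 0.6188 mol H2O
Molar mass of FeSO4 = 151.92 g/mol → mol FeSO4 = 13.43 / 151.92 = 0.0884
n = 0.6188 / 0.0884 = 7.00 ≈ 7 → FeSO4·7H2O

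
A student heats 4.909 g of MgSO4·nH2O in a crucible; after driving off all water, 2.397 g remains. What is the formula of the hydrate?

Mass of water lost = 4.909 − 2.397 = 2.512 g → 2.512 / 18.02 = 0.1394 mol H2O
Molar mass of MgSO4 = 120.38 g/mol → mol MgSO4 = 2.397 / 120.38 = 0.01991
n = 0.1394 / 0.01991 = 7.00 ≈ 7 → MgSO4·7H2O

MgSO4·7H2O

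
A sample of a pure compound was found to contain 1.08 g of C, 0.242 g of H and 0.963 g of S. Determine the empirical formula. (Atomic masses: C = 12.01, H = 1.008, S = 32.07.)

C3H8S

n(C) = 1.08/12.01 = 0.08993, n(H) = 0.242/1.008 = 0.2401, n(S) = 0.963/32.07 = 0.03003
Ratios (÷ 0.03003): C 2.995, H 7.995, S 1.000
→ C3H8S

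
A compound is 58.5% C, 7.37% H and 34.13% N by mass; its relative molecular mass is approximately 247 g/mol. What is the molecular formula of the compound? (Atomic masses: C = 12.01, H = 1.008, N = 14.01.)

C12H18N6

Assume 100 g: 58.5 g C, 7.37 g H, 34.13 g N.
n(C) = 58.5/12.01 = 4.871, n(H) = 7.37/1.008 = 7.312, n(N) = 34.13/14.01 = 2.436
Smallest is N at 2.436 mol; normalising gives C 1.999, H 3.001, N 1.000
Ratio ≈ 2:3:1, so the empirical formula is C2H3N
Empirical-formula mass = 41.05 g/mol
n = 247 / 41.05 = 6.02 ≈ 6
Molecular formula = (C2H3N)×6 = C12H18N6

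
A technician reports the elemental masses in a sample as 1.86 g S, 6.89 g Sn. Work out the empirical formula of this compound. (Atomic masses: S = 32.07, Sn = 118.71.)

n(S) = 1.86/32.07 = 0.058, n(Sn) = 6.89/118.71 = 0.05804
Smallest is S at 0.058 mol; normalising gives S 1.000, Sn 1.001
Ratio ≈ 1:1, so the empirical formula is SSn

SSn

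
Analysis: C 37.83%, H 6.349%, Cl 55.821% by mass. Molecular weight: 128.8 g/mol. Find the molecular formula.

C4H8Cl2

Assume 100 g: 37.83 g C, 6.349 g H, 55.821 g Cl.
Moles — C: 37.83 / 12.01 = 3.15 mol; H: 6.349 / 1.008 = 6.299 mol; Cl: 55.821 / 35.45 = 1.575 mol
Divide by the smallest (1.575 mol Cl): C 2.000, H 4.000, Cl 1.000
≈ 2:4:1 → C2H4Cl
Empirical-formula mass = 63.50 g/mol
n = 128.8 / 63.50 = 2.03 ≈ 2
Molecular formula = (C2H4Cl)×2 = C4H8Cl2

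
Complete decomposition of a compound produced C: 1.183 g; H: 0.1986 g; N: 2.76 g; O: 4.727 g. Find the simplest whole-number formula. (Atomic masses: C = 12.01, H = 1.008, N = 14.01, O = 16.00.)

CH2N2O3

n(C) = 1.183/12.01 = 0.0985, n(H) = 0.1986/1.008 = 0.197, n(N) = 2.76/14.01 = 0.197, n(O) = 4.727/16.00 = 0.2954
Ratios (÷ 0.0985): C 1.000, H 2.000, N 2.000, O 2.999
→ CH2N2O3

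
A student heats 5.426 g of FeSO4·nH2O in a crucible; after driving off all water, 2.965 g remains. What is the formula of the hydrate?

Mass of water lost = 5.426 − 2.965 = 2.461 g → 2.461 / 18.02 = 0.1366 mol H2O
Molar mass of FeSO4 = 151.92 g/mol → mol FeSO4 = 2.965 / 151.92 = 0.01952
n = 0.1366 / 0.01952 = 7.00 ≈ 7 → FeSO4·7H2O

FeSO4·7H2O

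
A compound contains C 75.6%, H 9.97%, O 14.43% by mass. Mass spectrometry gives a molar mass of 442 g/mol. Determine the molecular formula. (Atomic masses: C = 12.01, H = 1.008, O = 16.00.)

Assume 100 g: 75.6 g C, 9.97 g H, 14.43 g O.
n(C) = 75.6/12.01 = 6.295, n(H) = 9.97/1.008 = 9.891, n(O) = 14.43/16.00 = 0.9019
Ratios (÷ 0.9019): C 6.980, H 10.967, O 1.000
Ratio ≈ 7:11:1, so the empirical formula is C7H11O
Empirical-formula mass = 111.16 g/mol
n = 442 / 111.16 = 3.98 ≈ 4
Molecular formula = (C7H11O)×4 = C28H44O4

C28H44O4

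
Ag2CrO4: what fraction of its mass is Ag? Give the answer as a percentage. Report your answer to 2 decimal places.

Molar mass = 2(107.87) + 1(52.00) + 4(16.00) = 331.740 g/mol
Mass of Ag per mole = 2 × 107.87 = 215.740 g
% Ag = 215.740 / 331.740 × 100 = 65.03%

65.03%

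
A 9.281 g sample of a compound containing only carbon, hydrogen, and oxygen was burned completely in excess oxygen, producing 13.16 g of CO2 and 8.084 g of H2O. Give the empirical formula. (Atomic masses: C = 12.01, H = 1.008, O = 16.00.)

mol C = 13.16 / 44.01 = 0.2990; mass C = 0.2990 × 12.01 = 3.591 g
mol H = 2 × (8.084 / 18.02) = 0.8972; mass H = 0.8972 × 1.008 = 0.9044 g
mass O = 9.281 − (4.496) = 4.785 g → mol O = 0.2991
Ratios (÷ 0.299): C 1.000, H 3.001, O 1.000
Ratio ≈ 1:3:1, so the empirical formula is CH3O

CH3O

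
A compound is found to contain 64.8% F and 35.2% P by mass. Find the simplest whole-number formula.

F3P

Assume 100 g: 64.8 g F, 35.2 g P.
F: 64.8 g ÷ 19.00 g/mol = 3.411 mol
P: 35.2 g ÷ 30.97 g/mol = 1.137 mol
Ratios (÷ 1.137): F 3.001, P 1.000
Ratio ≈ 3:1, so the empirical formula is F3P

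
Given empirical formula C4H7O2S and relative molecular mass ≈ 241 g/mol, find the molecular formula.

Empirical-formula mass = 119.17 g/mol
n = 241 / 119.17 = 2.02 ≈ 2
Molecular formula = (C4H7O2S)2 = C8H14O4S2

C8H14O4S2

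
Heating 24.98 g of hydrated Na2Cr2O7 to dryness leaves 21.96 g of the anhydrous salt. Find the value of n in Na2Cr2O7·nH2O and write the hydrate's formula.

Na2Cr2O7·2H2O

Mass of water lost = 24.98 − 21.96 = 3.02 g → 3.02 / 18.02 = 0.1676 mol H2O
Molar mass of Na2Cr2O7 = 261.98 g/mol → mol Na2Cr2O7 = 21.96 / 261.98 = 0.08382
n = 0.1676 / 0.08382 = 2.00 ≈ 2 → Na2Cr2O7·2H2O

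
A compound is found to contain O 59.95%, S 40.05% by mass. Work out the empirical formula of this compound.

O3S

Assume 100 g: 59.95 g O, 40.05 g S.
O: 59.95 g ÷ 16.00 g/mol = 3.747 mol
S: 40.05 g ÷ 32.07 g/mol = 1.249 mol
Divide by the smallest (1.249 mol S): O 3.000, S 1.000
Ratio ≈ 3:1, so the empirical formula is O3S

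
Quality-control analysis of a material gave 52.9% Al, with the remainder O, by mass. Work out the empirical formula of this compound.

Al2O3

Assume 100 g: 52.9 g Al, 47.1 g O.
Moles — Al: 52.9 / 26.98 = 1.961 mol; O: 47.1 / 16.00 = 2.944 mol
Ratios (÷ 1.961): Al 1.000, O 1.501
Multiply by 2: Al 2.00, O 3.00 → Al2O3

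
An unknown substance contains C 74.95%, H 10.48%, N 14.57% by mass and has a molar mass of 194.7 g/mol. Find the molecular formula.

Assume 100 g: 74.95 g C, 10.48 g H, 14.57 g N.
C: 74.95 g ÷ 12.01 g/mol = 6.241 mol
H: 10.48 g ÷ 1.008 g/mol = 10.4 mol
N: 14.57 g ÷ 14.01 g/mol = 1.04 mol
Divide by the smallest (1.04 mol N): C 6.001, H 9.997, N 1.000
→ C6H10N
Empirical-formula mass = 96.15 g/mol
n = 194.7 / 96.15 = 2.02 ≈ 2
Molecular formula = (C6H10N)×2 = C12H20N2

C12H20N2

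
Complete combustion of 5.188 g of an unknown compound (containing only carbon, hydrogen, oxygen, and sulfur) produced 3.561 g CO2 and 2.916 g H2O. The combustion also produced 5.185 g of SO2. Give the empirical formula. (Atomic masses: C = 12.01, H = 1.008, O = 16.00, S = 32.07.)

mol C = 3.561 / 44.01 = 0.08091; mass C = 0.08091 × 12.01 = 0.9718 g
mol H = 2 × (2.916 / 18.02) = 0.3236; mass H = 0.3236 × 1.008 = 0.3262 g
mol S = 5.185 / 64.07 = 0.08093; mass S = 2.595 g
mass O = 5.188 − (3.893) = 1.295 g → mol O = 0.08092
Divide by the smallest (0.08091 mol C): C 1.000, H 4.000, O 1.000, S 1.000
→ CH4OS

CH4OS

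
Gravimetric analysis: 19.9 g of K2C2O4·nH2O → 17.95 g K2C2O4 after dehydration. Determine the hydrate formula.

K2C2O4·H2O

Mass of water lost = 19.9 − 17.95 = 1.95 g → 1.95 / 18.02 = 0.1082 mol H2O
Molar mass of K2C2O4 = 166.22 g/mol → mol K2C2O4 = 17.95 / 166.22 = 0.108
n = 0.1082 / 0.108 = 1.00 ≈ 1 → K2C2O4·H2O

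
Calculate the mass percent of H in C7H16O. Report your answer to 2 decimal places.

Molar mass = 7(12.01) + 16(1.008) + 1(16.00) = 116.198 g/mol
Mass of H per mole = 16 × 1.008 = 16.128 g
% H = 16.128 / 116.198 × 100 = 13.88%

13.88%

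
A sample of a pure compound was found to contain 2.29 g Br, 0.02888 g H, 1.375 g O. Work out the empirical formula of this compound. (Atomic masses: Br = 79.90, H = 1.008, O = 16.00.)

Br: 2.29 g ÷ 79.90 g/mol = 0.02866 mol
H: 0.02888 g ÷ 1.008 g/mol = 0.02865 mol
O: 1.375 g ÷ 16.00 g/mol = 0.08594 mol
Smallest is H at 0.02865 mol; normalising gives Br 1.000, H 1.000, O 2.999
→ BrHO3

BrHO3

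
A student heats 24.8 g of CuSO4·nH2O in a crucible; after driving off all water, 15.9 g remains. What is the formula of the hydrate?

Mass of water lost = 24.8 − 15.9 = 8.9 g → 8.9 / 18.02 = 0.4939 mol H2O
Molar mass of CuSO4 = 159.62 g/mol → mol CuSO4 = 15.9 / 159.62 = 0.09961
n = 0.4939 / 0.09961 = 4.96 ≈ 5 → CuSO4·5H2O

CuSO4·5H2O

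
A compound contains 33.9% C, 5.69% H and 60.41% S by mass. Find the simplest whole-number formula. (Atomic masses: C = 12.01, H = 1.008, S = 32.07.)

C3H6S2

Assume 100 g: 33.9 g C, 5.69 g H, 60.41 g S.
Moles — C: 33.9 / 12.01 = 2.823 mol; H: 5.69 / 1.008 = 5.645 mol; S: 60.41 / 32.07 = 1.884 mol
Ratios (÷ 1.884): C 1.498, H 2.997, S 1.000
×2: C 3.00, H 5.99, S 2.00 → C3H6S2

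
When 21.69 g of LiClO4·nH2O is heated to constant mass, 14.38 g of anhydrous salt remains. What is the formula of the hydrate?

LiClO4·3H2O

Mass of water lost = 21.69 − 14.38 = 7.31 g → 7.31 / 18.02 = 0.4057 mol H2O
Molar mass of LiClO4 = 106.39 g/mol → mol LiClO4 = 14.38 / 106.39 = 0.1352
n = 0.4057 / 0.1352 = 3.00 ≈ 3 → LiClO4·3H2O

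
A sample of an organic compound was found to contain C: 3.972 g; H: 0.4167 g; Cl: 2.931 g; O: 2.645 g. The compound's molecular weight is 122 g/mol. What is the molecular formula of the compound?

Moles — C: 3.972 / 12.01 = 0.3307 mol; H: 0.4167 / 1.008 = 0.4134 mol; Cl: 2.931 / 35.45 = 0.08268 mol; O: 2.645 / 16.00 = 0.1653 mol
Divide by the smallest (0.08268 mol Cl): C 4.000, H 5.000, Cl 1.000, O 1.999
→ C4H5ClO2
Empirical-formula mass = 120.53 g/mol
n = 122 / 120.53 = 1.01 ≈ 1
Molecular formula = empirical formula = C4H5ClO2

C4H5ClO2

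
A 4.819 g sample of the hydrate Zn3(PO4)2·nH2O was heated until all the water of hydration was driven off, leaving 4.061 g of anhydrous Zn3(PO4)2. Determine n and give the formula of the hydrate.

Zn3(PO4)2·4H2O

Mass of water lost = 4.819 − 4.061 = 0.758 g → 0.758 / 18.02 = 0.04206 mol H2O
Molar mass of Zn3(PO4)2 = 386.08 g/mol → mol Zn3(PO4)2 = 4.061 / 386.08 = 0.01052
n = 0.04206 / 0.01052 = 4.00 ≈ 4 → Zn3(PO4)2·4H2O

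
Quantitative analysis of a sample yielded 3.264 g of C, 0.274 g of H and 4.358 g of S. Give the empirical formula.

Moles — C: 3.264 / 12.01 = 0.2718 mol; H: 0.274 / 1.008 = 0.2718 mol; S: 4.358 / 32.07 = 0.1359 mol
Ratios (÷ 0.1359): C 2.000, H 2.000, S 1.000
→ C2H2S

C2H2S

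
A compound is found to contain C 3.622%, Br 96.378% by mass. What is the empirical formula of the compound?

CBr4

Assume 100 g: 3.622 g C, 96.378 g Br.
n(C) = 3.622/12.01 = 0.3016, n(Br) = 96.378/79.90 = 1.206
Smallest is C at 0.3016 mol; normalising gives C 1.000, Br 4.000
→ CBr4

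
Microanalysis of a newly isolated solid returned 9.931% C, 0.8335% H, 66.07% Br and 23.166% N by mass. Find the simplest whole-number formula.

Assume 100 g: 9.931 g C, 0.8335 g H, 66.07 g Br, 23.166 g N.
n(C) = 9.931/12.01 = 0.8269, n(H) = 0.8335/1.008 = 0.8269, n(Br) = 66.07/79.90 = 0.8269, n(N) = 23.166/14.01 = 1.654
Smallest is H at 0.8269 mol; normalising gives C 1.000, H 1.000, Br 1.000, N 2.000
≈ 1:1:1:2 → CHBrN2

CHBrN2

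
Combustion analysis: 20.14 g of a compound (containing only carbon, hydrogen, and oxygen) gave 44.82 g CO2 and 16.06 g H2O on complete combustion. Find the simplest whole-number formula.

mol C = 44.82 / 44.01 = 1.018; mass C = 1.018 × 12.01 = 12.23 g
mol H = 2 × (16.06 / 18.02) = 1.782; mass H = 1.782 × 1.008 = 1.797 g
mass O = 20.14 − (14.03) = 6.112 g → mol O = 0.3820
Smallest is O at 0.382 mol; normalising gives C 2.666, H 4.666, O 1.000
Scaling by 3: C 8.00, H 14.00, O 3.00 → C8H14O3

C8H14O3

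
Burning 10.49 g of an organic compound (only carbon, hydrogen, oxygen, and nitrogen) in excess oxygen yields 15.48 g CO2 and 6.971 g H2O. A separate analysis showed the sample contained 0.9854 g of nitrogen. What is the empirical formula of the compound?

C5H11NO4

mol C = 15.48 / 44.01 = 0.3517; mass C = 0.3517 × 12.01 = 4.224 g
mol H = 2 × (6.971 / 18.02) = 0.7737; mass H = 0.7737 × 1.008 = 0.7799 g
mol N = 0.9854 / 14.01 = 0.07034
mass O = 10.49 − (5.990) = 4.500 g → mol O = 0.2813
Smallest is N at 0.07034 mol; normalising gives C 5.001, H 11.000, N 1.000, O 3.999
≈ 5:11:1:4 → C5H11NO4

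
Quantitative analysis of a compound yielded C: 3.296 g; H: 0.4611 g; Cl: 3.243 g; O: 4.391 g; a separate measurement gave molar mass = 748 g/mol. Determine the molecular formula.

C18H30Cl6O18

Moles — C: 3.296 / 12.01 = 0.2744 mol; H: 0.4611 / 1.008 = 0.4574 mol; Cl: 3.243 / 35.45 = 0.09148 mol; O: 4.391 / 16.00 = 0.2744 mol
Divide by the smallest (0.09148 mol Cl): C 3.000, H 5.000, Cl 1.000, O 3.000
≈ 3:5:1:3 → C3H5ClO3
Empirical-formula mass = 124.52 g/mol
n = 748 / 124.52 = 6.01 ≈ 6
Molecular formula = (C3H5ClO3)×6 = C18H30Cl6O18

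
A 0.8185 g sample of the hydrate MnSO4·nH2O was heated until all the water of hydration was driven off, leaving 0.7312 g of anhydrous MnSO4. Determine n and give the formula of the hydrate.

Mass of water lost = 0.8185 − 0.7312 = 0.0873 g → 0.0873 / 18.02 = 0.004845 mol H2O
Molar mass of MnSO4 = 151.01 g/mol → mol MnSO4 = 0.7312 / 151.01 = 0.004842
n = 0.004845 / 0.004842 = 1.00 ≈ 1 → MnSO4·H2O

MnSO4·H2O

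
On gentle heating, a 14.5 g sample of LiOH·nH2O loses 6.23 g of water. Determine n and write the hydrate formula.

Mass of anhydrous LiOH = 14.5 − 6.23 = 8.27 g
mol H2O = 6.23 / 18.02 = 0.3457
Molar mass of LiOH = 23.95 g/mol → mol LiOH = 8.27 / 23.95 = 0.3453
n = 0.3457 / 0.3453 = 1.00 ≈ 1 → LiOH·H2O

LiOH·H2O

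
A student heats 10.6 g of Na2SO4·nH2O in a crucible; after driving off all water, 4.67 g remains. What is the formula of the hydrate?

Mass of water lost = 10.6 − 4.67 = 5.93 g → 5.93 / 18.02 = 0.3291 mol H2O
Molar mass of Na2SO4 = 142.05 g/mol → mol Na2SO4 = 4.67 / 142.05 = 0.03288
n = 0.3291 / 0.03288 = 10.01 ≈ 10 → Na2SO4·10H2O

Na2SO4·10H2O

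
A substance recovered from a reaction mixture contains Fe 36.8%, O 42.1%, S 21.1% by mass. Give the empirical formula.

Assume 100 g: 36.8 g Fe, 42.1 g O, 21.1 g S.
Moles — Fe: 36.8 / 55.85 = 0.6589 mol; O: 42.1 / 16.00 = 2.631 mol; S: 21.1 / 32.07 = 0.6579 mol
Smallest is S at 0.6579 mol; normalising gives Fe 1.001, O 3.999, S 1.000
→ FeO4S

FeO4S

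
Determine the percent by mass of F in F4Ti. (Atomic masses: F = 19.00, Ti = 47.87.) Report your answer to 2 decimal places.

Molar mass = 4(19.00) + 1(47.87) = 123.870 g/mol
Mass of F per mole = 4 × 19.00 = 76.000 g
% F = 76.000 / 123.870 × 100 = 61.35%

61.35%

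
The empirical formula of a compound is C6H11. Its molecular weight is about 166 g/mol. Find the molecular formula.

C12H22

Empirical-formula mass = 83.15 g/mol
n = 166 / 83.15 = 2.00 ≈ 2
Molecular formula = (C6H11)2 = C12H22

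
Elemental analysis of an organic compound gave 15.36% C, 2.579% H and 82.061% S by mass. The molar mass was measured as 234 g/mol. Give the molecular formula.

Assume 100 g: 15.36 g C, 2.579 g H, 82.061 g S.
n(C) = 15.36/12.01 = 1.279, n(H) = 2.579/1.008 = 2.559, n(S) = 82.061/32.07 = 2.559
Ratios (÷ 1.279): C 1.000, H 2.001, S 2.001
→ CH2S2
Empirical-formula mass = 78.17 g/mol
n = 234 / 78.17 = 2.99 ≈ 3
Molecular formula = (CH2S2)×3 = C3H6S6

C3H6S6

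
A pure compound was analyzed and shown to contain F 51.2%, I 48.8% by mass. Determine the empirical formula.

F7I

Assume 100 g: 51.2 g F, 48.8 g I.
n(F) = 51.2/19.00 = 2.695, n(I) = 48.8/126.90 = 0.3846
Divide by the smallest (0.3846 mol I): F 7.007, I 1.000
→ F7I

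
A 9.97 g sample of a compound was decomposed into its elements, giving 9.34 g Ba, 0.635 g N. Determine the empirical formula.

Ba3N2

Ba: 9.34 g ÷ 137.33 g/mol = 0.06801 mol
N: 0.635 g ÷ 14.01 g/mol = 0.04532 mol
Smallest is N at 0.04532 mol; normalising gives Ba 1.501, N 1.000
Scaling by 2: Ba 3.00, N 2.00 → Ba3N2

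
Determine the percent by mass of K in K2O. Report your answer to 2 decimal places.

Molar mass = 2(39.10) + 1(16.00) = 94.200 g/mol
Mass of K per mole = 2 × 39.10 = 78.200 g
% K = 78.200 / 94.200 × 100 = 83.01%

83.01%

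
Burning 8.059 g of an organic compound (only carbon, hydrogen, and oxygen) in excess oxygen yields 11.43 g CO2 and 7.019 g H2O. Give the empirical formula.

CH3O

mol C = 11.43 / 44.01 = 0.2597; mass C = 0.2597 × 12.01 = 3.119 g
mol H = 2 × (7.019 / 18.02) = 0.7790; mass H = 0.7790 × 1.008 = 0.7853 g
mass O = 8.059 − (3.904) = 4.155 g → mol O = 0.2597
Smallest is O at 0.2597 mol; normalising gives C 1.000, H 3.000, O 1.000
Ratio ≈ 1:3:1, so the empirical formula is CH3O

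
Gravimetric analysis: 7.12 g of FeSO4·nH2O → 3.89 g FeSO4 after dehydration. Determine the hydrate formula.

Mass of water lost = 7.12 − 3.89 = 3.23 g → 3.23 / 18.02 = 0.1792 mol H2O
Molar mass of FeSO4 = 151.92 g/mol → mol FeSO4 = 3.89 / 151.92 = 0.02561
n = 0.1792 / 0.02561 = 7.00 ≈ 7 → FeSO4·7H2O

FeSO4·7H2O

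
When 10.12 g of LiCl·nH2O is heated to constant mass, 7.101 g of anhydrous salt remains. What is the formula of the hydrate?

Mass of water lost = 10.12 − 7.101 = 3.019 g → 3.019 / 18.02 = 0.1675 mol H2O
Molar mass of LiCl = 42.39 g/mol → mol LiCl = 7.101 / 42.39 = 0.1675
n = 0.1675 / 0.1675 = 1.00 ≈ 1 → LiCl·H2O

LiCl·H2O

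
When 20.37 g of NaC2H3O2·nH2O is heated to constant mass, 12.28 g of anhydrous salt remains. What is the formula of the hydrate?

Mass of water lost = 20.37 − 12.28 = 8.09 g → 8.09 / 18.02 = 0.4489 mol H2O
Molar mass of NaC2H3O2 = 82.03 g/mol → mol NaC2H3O2 = 12.28 / 82.03 = 0.1497
n = 0.4489 / 0.1497 = 3.00 ≈ 3 → NaC2H3O2·3H2O

NaC2H3O2·3H2O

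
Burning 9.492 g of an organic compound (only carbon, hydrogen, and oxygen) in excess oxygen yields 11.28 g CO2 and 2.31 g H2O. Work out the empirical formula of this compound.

mol C = 11.28 / 44.01 = 0.2563; mass C = 0.2563 × 12.01 = 3.078 g
mol H = 2 × (2.31 / 18.02) = 0.2564; mass H = 0.2564 × 1.008 = 0.2584 g
mass O = 9.492 − (3.337) = 6.155 g → mol O = 0.3847
Divide by the smallest (0.2563 mol C): C 1.000, H 1.000, O 1.501
Scaling by 2: C 2.00, H 2.00, O 3.00 → C2H2O3

C2H2O3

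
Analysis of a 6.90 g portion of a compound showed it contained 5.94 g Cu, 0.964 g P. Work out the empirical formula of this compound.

Cu3P

Moles — Cu: 5.94 / 63.55 = 0.09347 mol; P: 0.964 / 30.97 = 0.03113 mol
Smallest is P at 0.03113 mol; normalising gives Cu 3.003, P 1.000
Ratio ≈ 3:1, so the empirical formula is Cu3P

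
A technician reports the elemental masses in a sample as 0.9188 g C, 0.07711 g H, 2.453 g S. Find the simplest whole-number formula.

Moles — C: 0.9188 / 12.01 = 0.0765 mol; H: 0.07711 / 1.008 = 0.0765 mol; S: 2.453 / 32.07 = 0.07649 mol
Smallest is S at 0.07649 mol; normalising gives C 1.000, H 1.000, S 1.000
Ratio ≈ 1:1:1, so the empirical formula is CHS

CHS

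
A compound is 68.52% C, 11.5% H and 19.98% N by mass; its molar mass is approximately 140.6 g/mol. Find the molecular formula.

Assume 100 g: 68.52 g C, 11.5 g H, 19.98 g N.
n(C) = 68.52/12.01 = 5.705, n(H) = 11.5/1.008 = 11.41, n(N) = 19.98/14.01 = 1.426
Smallest is N at 1.426 mol; normalising gives C 4.001, H 8.000, N 1.000
≈ 4:8:1 → C4H8N
Empirical-formula mass = 70.11 g/mol
n = 140.6 / 70.11 = 2.01 ≈ 2
Molecular formula = (C4H8N)×2 = C8H16N2

C8H16N2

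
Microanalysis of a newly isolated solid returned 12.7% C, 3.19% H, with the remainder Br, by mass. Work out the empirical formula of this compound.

CH3Br

Assume 100 g: 12.7 g C, 3.19 g H, 84.11 g Br.
Moles — C: 12.7 / 12.01 = 1.057 mol; H: 3.19 / 1.008 = 3.165 mol; Br: 84.11 / 79.90 = 1.053 mol
Ratios (÷ 1.053): C 1.005, H 3.006, Br 1.000
→ CH3Br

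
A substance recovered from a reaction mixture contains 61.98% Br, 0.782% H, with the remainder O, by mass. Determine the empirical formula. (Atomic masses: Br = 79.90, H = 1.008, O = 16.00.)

Assume 100 g: 61.98 g Br, 0.782 g H, 37.238 g O.
Br: 61.98 g ÷ 79.90 g/mol = 0.7757 mol
H: 0.782 g ÷ 1.008 g/mol = 0.7758 mol
O: 37.238 g ÷ 16.00 g/mol = 2.327 mol
Smallest is Br at 0.7757 mol; normalising gives Br 1.000, H 1.000, O 3.000
→ BrHO3

BrHO3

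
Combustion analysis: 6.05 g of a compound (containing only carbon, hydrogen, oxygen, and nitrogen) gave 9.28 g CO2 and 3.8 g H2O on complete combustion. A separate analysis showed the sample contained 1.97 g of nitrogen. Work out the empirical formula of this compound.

C3H6N2O

mol C = 9.28 / 44.01 = 0.2109; mass C = 0.2109 × 12.01 = 2.532 g
mol H = 2 × (3.8 / 18.02) = 0.4218; mass H = 0.4218 × 1.008 = 0.4251 g
mol N = 1.97 / 14.01 = 0.1406
mass O = 6.05 − (4.928) = 1.122 g → mol O = 0.07015
Ratios (÷ 0.07015): C 3.006, H 6.012, N 2.004, O 1.000
Ratio ≈ 3:6:2:1, so the empirical formula is C3H6N2O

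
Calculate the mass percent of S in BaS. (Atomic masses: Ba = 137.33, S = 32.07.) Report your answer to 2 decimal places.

18.93%

Molar mass = 1(137.33) + 1(32.07) = 169.400 g/mol
Mass of S per mole = 1 × 32.07 = 32.070 g
% S = 32.070 / 169.400 × 100 = 18.93%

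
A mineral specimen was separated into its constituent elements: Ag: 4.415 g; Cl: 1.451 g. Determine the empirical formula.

Ag: 4.415 g ÷ 107.87 g/mol = 0.04093 mol
Cl: 1.451 g ÷ 35.45 g/mol = 0.04093 mol
Ratios (÷ 0.04093): Ag 1.000, Cl 1.000
→ AgCl

AgCl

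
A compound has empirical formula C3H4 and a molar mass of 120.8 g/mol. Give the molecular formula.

C9H12

Empirical-formula mass = 40.06 g/mol
n = 120.8 / 40.06 = 3.02 ≈ 3
Molecular formula = (C3H4)3 = C9H12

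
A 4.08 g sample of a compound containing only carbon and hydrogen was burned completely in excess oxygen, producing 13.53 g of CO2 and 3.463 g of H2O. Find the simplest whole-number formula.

mol C = 13.53 / 44.01 = 0.3074; mass C = 0.3074 × 12.01 = 3.692 g
mol H = 2 × (3.463 / 18.02) = 0.3844; mass H = 0.3844 × 1.008 = 0.3874 g
Divide by the smallest (0.3074 mol C): C 1.000, H 1.250
Scaling by 4: C 4.00, H 5.00 → C4H5

C4H5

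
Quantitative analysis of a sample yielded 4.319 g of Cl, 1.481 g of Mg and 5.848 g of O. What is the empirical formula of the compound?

Cl2MgO6

Moles — Cl: 4.319 / 35.45 = 0.1218 mol; Mg: 1.481 / 24.31 = 0.06092 mol; O: 5.848 / 16.00 = 0.3655 mol
Ratios (÷ 0.06092): Cl 2.000, Mg 1.000, O 6.000
Ratio ≈ 2:1:6, so the empirical formula is Cl2MgO6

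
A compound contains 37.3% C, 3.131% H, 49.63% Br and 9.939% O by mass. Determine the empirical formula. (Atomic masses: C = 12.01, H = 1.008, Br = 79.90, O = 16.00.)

Assume 100 g: 37.3 g C, 3.131 g H, 49.63 g Br, 9.939 g O.
C: 37.3 g ÷ 12.01 g/mol = 3.106 mol
H: 3.131 g ÷ 1.008 g/mol = 3.106 mol
Br: 49.63 g ÷ 79.90 g/mol = 0.6212 mol
O: 9.939 g ÷ 16.00 g/mol = 0.6212 mol
Ratios (÷ 0.6212): C 5.000, H 5.001, Br 1.000, O 1.000
→ C5H5BrO

C5H5BrO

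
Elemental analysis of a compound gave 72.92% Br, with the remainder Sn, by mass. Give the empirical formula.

Assume 100 g: 72.92 g Br, 27.08 g Sn.
Br: 72.92 g ÷ 79.90 g/mol = 0.9126 mol
Sn: 27.08 g ÷ 118.71 g/mol = 0.2281 mol
Ratios (÷ 0.2281): Br 4.001, Sn 1.000
≈ 4:1 → Br4Sn

Br4Sn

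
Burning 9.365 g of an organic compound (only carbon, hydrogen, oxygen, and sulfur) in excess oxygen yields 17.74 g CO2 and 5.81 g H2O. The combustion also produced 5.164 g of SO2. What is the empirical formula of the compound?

C5H8OS

mol C = 17.74 / 44.01 = 0.4031; mass C = 0.4031 × 12.01 = 4.841 g
mol H = 2 × (5.81 / 18.02) = 0.6448; mass H = 0.6448 × 1.008 = 0.6500 g
mol S = 5.164 / 64.07 = 0.08060; mass S = 2.585 g
mass O = 9.365 − (8.076) = 1.289 g → mol O = 0.08057
Smallest is O at 0.08057 mol; normalising gives C 5.003, H 8.004, O 1.000, S 1.000
Ratio ≈ 5:8:1:1, so the empirical formula is C5H8OS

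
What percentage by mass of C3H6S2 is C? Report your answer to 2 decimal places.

33.92%

Molar mass = 3(12.01) + 6(1.008) + 2(32.07) = 106.218 g/mol
Mass of C per mole = 3 × 12.01 = 36.030 g
% C = 36.030 / 106.218 × 100 = 33.92%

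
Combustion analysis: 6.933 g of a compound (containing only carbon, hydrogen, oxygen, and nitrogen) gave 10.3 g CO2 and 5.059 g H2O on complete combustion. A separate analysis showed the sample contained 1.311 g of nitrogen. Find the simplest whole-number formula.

C5H12N2O3

mol C = 10.3 / 44.01 = 0.2340; mass C = 0.2340 × 12.01 = 2.811 g
mol H = 2 × (5.059 / 18.02) = 0.5615; mass H = 0.5615 × 1.008 = 0.5660 g
mol N = 1.311 / 14.01 = 0.09358
mass O = 6.933 − (4.688) = 2.245 g → mol O = 0.1403
Ratios (÷ 0.09358): C 2.501, H 6.000, N 1.000, O 1.500
Multiply by 2: C 5.00, H 12.00, N 2.00, O 3.00 → C5H12N2O3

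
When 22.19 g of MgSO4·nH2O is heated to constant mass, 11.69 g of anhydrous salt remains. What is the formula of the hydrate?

Mass of water lost = 22.19 − 11.69 = 10.5 g → 10.5 / 18.02 = 0.5827 mol H2O
Molar mass of MgSO4 = 120.38 g/mol → mol MgSO4 = 11.69 / 120.38 = 0.09711
n = 0.5827 / 0.09711 = 6.00 ≈ 6 → MgSO4·6H2O

MgSO4·6H2O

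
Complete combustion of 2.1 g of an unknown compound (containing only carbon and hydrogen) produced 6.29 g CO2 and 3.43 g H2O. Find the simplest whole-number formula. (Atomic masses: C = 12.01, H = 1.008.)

C3H8

mol C = 6.29 / 44.01 = 0.1429; mass C = 0.1429 × 12.01 = 1.716 g
mol H = 2 × (3.43 / 18.02) = 0.3807; mass H = 0.3807 × 1.008 = 0.3837 g
Smallest is C at 0.1429 mol; normalising gives C 1.000, H 2.664
Scaling by 3: C 3.00, H 7.99 → C3H8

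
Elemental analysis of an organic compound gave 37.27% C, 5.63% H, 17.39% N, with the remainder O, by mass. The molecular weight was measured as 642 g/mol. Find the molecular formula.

C20H36N8O16

Assume 100 g: 37.27 g C, 5.63 g H, 17.39 g N, 39.71 g O.
C: 37.27 g ÷ 12.01 g/mol = 3.103 mol
H: 5.63 g ÷ 1.008 g/mol = 5.585 mol
N: 17.39 g ÷ 14.01 g/mol = 1.241 mol
O: 39.71 g ÷ 16.00 g/mol = 2.482 mol
Ratios (÷ 1.241): C 2.500, H 4.500, N 1.000, O 1.999
Scaling by 2: C 5.00, H 9.00, N 2.00, O 4.00 → C5H9N2O4
Empirical-formula mass = 161.14 g/mol
n = 642 / 161.14 = 3.98 ≈ 4
Molecular formula = (C5H9N2O4)×4 = C20H36N8O16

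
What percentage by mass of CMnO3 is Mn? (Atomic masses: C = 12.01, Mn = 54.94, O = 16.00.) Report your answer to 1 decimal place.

47.8%

Molar mass = 1(12.01) + 1(54.94) + 3(16.00) = 114.950 g/mol
Mass of Mn per mole = 1 × 54.94 = 54.940 g
% Mn = 54.940 / 114.950 × 100 = 47.8%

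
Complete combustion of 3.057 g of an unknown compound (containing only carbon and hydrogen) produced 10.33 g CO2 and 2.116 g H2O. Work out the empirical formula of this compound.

CH

mol C = 10.33 / 44.01 = 0.2347; mass C = 0.2347 × 12.01 = 2.819 g
mol H = 2 × (2.116 / 18.02) = 0.2349; mass H = 0.2349 × 1.008 = 0.2367 g
Smallest is C at 0.2347 mol; normalising gives C 1.000, H 1.001
→ CH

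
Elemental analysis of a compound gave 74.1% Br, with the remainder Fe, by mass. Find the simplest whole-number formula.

Assume 100 g: 74.1 g Br, 25.9 g Fe.
Moles — Br: 74.1 / 79.90 = 0.9274 mol; Fe: 25.9 / 55.85 = 0.4637 mol
Ratios (÷ 0.4637): Br 2.000, Fe 1.000
Ratio ≈ 2:1, so the empirical formula is Br2Fe

Br2Fe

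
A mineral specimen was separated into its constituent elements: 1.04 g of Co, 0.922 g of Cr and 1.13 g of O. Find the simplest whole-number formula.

Moles — Co: 1.04 / 58.93 = 0.01765 mol; Cr: 0.922 / 52.00 = 0.01773 mol; O: 1.13 / 16.00 = 0.07062 mol
Smallest is Co at 0.01765 mol; normalising gives Co 1.000, Cr 1.005, O 4.002
≈ 1:1:4 → CoCrO4

CoCrO4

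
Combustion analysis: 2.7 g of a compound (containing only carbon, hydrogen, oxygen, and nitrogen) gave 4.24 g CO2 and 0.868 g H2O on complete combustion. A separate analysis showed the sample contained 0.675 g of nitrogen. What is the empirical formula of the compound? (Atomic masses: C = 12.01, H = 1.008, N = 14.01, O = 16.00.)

C2H2NO

mol C = 4.24 / 44.01 = 0.09634; mass C = 0.09634 × 12.01 = 1.157 g
mol H = 2 × (0.868 / 18.02) = 0.09634; mass H = 0.09634 × 1.008 = 0.09711 g
mol N = 0.675 / 14.01 = 0.04818
mass O = 2.7 − (1.929) = 0.7708 g → mol O = 0.04818
Ratios (÷ 0.04818): C 2.000, H 2.000, N 1.000, O 1.000
→ C2H2NO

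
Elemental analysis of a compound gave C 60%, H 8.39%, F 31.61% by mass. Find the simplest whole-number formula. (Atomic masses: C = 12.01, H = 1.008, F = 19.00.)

C3H5F

Assume 100 g: 60 g C, 8.39 g H, 31.61 g F.
n(C) = 60/12.01 = 4.996, n(H) = 8.39/1.008 = 8.323, n(F) = 31.61/19.00 = 1.664
Ratios (÷ 1.664): C 3.003, H 5.003, F 1.000
≈ 3:5:1 → C3H5F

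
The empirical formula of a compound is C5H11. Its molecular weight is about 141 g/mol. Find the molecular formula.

Empirical-formula mass = 71.14 g/mol
n = 141 / 71.14 = 1.98 ≈ 2
Molecular formula = (C5H11)2 = C10H22

C10H22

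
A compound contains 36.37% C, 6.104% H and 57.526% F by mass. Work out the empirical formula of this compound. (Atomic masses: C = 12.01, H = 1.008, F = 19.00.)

CH2F

Assume 100 g: 36.37 g C, 6.104 g H, 57.526 g F.
Moles — C: 36.37 / 12.01 = 3.028 mol; H: 6.104 / 1.008 = 6.056 mol; F: 57.526 / 19.00 = 3.028 mol
Smallest is F at 3.028 mol; normalising gives C 1.000, H 2.000, F 1.000
Ratio ≈ 1:2:1, so the empirical formula is CH2F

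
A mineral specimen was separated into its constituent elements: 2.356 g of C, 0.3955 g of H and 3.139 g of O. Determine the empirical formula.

n(C) = 2.356/12.01 = 0.1962, n(H) = 0.3955/1.008 = 0.3924, n(O) = 3.139/16.00 = 0.1962
Ratios (÷ 0.1962): C 1.000, H 2.000, O 1.000
→ CH2O

CH2O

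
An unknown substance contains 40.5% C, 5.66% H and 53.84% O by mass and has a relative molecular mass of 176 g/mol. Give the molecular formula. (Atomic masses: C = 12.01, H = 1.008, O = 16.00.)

Assume 100 g: 40.5 g C, 5.66 g H, 53.84 g O.
n(C) = 40.5/12.01 = 3.372, n(H) = 5.66/1.008 = 5.615, n(O) = 53.84/16.00 = 3.365
Ratios (÷ 3.365): C 1.002, H 1.669, O 1.000
Multiply by 3: C 3.01, H 5.01, O 3.00 → C3H5O3
Empirical-formula mass = 89.07 g/mol
n = 176 / 89.07 = 1.98 ≈ 2
Molecular formula = (C3H5O3)×2 = C6H10O6

C6H10O6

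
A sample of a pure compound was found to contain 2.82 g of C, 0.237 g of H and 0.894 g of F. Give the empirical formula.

C5H5F

Moles — C: 2.82 / 12.01 = 0.2348 mol; H: 0.237 / 1.008 = 0.2351 mol; F: 0.894 / 19.00 = 0.04705 mol
Ratios (÷ 0.04705): C 4.990, H 4.997, F 1.000
≈ 5:5:1 → C5H5F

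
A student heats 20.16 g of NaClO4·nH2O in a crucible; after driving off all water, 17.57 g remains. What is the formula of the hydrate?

NaClO4·H2O

Mass of water lost = 20.16 − 17.57 = 2.59 g → 2.59 / 18.02 = 0.1437 mol H2O
Molar mass of NaClO4 = 122.44 g/mol → mol NaClO4 = 17.57 / 122.44 = 0.1435
n = 0.1437 / 0.1435 = 1.00 ≈ 1 → NaClO4·H2O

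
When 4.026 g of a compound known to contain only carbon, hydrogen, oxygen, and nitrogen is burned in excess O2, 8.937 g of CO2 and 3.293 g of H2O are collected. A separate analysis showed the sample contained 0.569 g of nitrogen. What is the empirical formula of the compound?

mol C = 8.937 / 44.01 = 0.2031; mass C = 0.2031 × 12.01 = 2.439 g
mol H = 2 × (3.293 / 18.02) = 0.3655; mass H = 0.3655 × 1.008 = 0.3684 g
mol N = 0.569 / 14.01 = 0.04061
mass O = 4.026 − (3.376) = 0.6498 g → mol O = 0.04061
Smallest is O at 0.04061 mol; normalising gives C 5.000, H 9.000, N 1.000, O 1.000
≈ 5:9:1:1 → C5H9NO

C5H9NO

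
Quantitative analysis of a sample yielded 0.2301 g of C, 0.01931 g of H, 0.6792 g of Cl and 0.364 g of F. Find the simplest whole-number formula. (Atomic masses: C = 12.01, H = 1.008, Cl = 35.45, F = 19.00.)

CHClF

Moles — C: 0.2301 / 12.01 = 0.01916 mol; H: 0.01931 / 1.008 = 0.01916 mol; Cl: 0.6792 / 35.45 = 0.01916 mol; F: 0.364 / 19.00 = 0.01916 mol
Smallest is H at 0.01916 mol; normalising gives C 1.000, H 1.000, Cl 1.000, F 1.000
Ratio ≈ 1:1:1:1, so the empirical formula is CHClF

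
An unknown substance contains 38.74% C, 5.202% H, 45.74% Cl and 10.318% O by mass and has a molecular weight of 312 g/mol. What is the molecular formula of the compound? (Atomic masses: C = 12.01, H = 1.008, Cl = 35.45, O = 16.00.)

Assume 100 g: 38.74 g C, 5.202 g H, 45.74 g Cl, 10.318 g O.
n(C) = 38.74/12.01 = 3.226, n(H) = 5.202/1.008 = 5.161, n(Cl) = 45.74/35.45 = 1.29, n(O) = 10.318/16.00 = 0.6449
Divide by the smallest (0.6449 mol O): C 5.002, H 8.003, Cl 2.001, O 1.000
Ratio ≈ 5:8:2:1, so the empirical formula is C5H8Cl2O
Empirical-formula mass = 155.01 g/mol
n = 312 / 155.01 = 2.01 ≈ 2
Molecular formula = (C5H8Cl2O)×2 = C10H16Cl4O2

C10H16Cl4O2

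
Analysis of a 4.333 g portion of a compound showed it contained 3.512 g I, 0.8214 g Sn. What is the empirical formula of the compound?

Moles — I: 3.512 / 126.90 = 0.02768 mol; Sn: 0.8214 / 118.71 = 0.006919 mol
Divide by the smallest (0.006919 mol Sn): I 4.000, Sn 1.000
→ I4Sn

I4Sn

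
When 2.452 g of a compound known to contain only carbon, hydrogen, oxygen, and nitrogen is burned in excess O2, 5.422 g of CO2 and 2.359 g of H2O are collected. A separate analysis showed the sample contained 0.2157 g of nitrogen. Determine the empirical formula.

mol C = 5.422 / 44.01 = 0.1232; mass C = 0.1232 × 12.01 = 1.480 g
mol H = 2 × (2.359 / 18.02) = 0.2618; mass H = 0.2618 × 1.008 = 0.2639 g
mol N = 0.2157 / 14.01 = 0.01540
mass O = 2.452 − (1.959) = 0.4928 g → mol O = 0.03080
Ratios (÷ 0.0154): C 8.002, H 17.006, N 1.000, O 2.000
→ C8H17NO2

C8H17NO2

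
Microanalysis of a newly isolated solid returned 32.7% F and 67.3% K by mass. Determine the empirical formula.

Assume 100 g: 32.7 g F, 67.3 g K.
Moles — F: 32.7 / 19.00 = 1.721 mol; K: 67.3 / 39.10 = 1.721 mol
Divide by the smallest (1.721 mol F): F 1.000, K 1.000
Ratio ≈ 1:1, so the empirical formula is FK

FK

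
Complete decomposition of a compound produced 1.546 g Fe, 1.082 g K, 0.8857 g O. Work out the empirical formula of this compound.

FeKO2

n(Fe) = 1.546/55.85 = 0.02768, n(K) = 1.082/39.10 = 0.02767, n(O) = 0.8857/16.00 = 0.05536
Smallest is K at 0.02767 mol; normalising gives Fe 1.000, K 1.000, O 2.000
Ratio ≈ 1:1:2, so the empirical formula is FeKO2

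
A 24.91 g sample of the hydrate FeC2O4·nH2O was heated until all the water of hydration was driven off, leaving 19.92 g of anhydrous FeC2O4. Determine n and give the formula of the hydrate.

FeC2O4·2H2O

Mass of water lost = 24.91 − 19.92 = 4.99 g → 4.99 / 18.02 = 0.2769 mol H2O
Molar mass of FeC2O4 = 143.87 g/mol → mol FeC2O4 = 19.92 / 143.87 = 0.1385
n = 0.2769 / 0.1385 = 2.00 ≈ 2 → FeC2O4·2H2O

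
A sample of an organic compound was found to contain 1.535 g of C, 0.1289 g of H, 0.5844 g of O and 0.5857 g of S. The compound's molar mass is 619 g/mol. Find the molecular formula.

C28H28O8S4

Moles — C: 1.535 / 12.01 = 0.1278 mol; H: 0.1289 / 1.008 = 0.1279 mol; O: 0.5844 / 16.00 = 0.03653 mol; S: 0.5857 / 32.07 = 0.01826 mol
Smallest is S at 0.01826 mol; normalising gives C 6.998, H 7.002, O 2.000, S 1.000
→ C7H7O2S
Empirical-formula mass = 155.20 g/mol
n = 619 / 155.20 = 3.99 ≈ 4
Molecular formula = (C7H7O2S)×4 = C28H28O8S4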